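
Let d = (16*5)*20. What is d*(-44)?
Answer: -70400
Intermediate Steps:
d = 1600 (d = 80*20 = 1600)
d*(-44) = 1600*(-44) = -70400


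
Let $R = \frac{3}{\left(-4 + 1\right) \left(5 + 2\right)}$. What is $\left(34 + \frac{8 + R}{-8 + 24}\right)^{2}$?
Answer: $\frac{14922769}{12544} \approx 1189.6$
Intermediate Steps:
$R = - \frac{1}{7}$ ($R = \frac{3}{\left(-3\right) 7} = \frac{3}{-21} = 3 \left(- \frac{1}{21}\right) = - \frac{1}{7} \approx -0.14286$)
$\left(34 + \frac{8 + R}{-8 + 24}\right)^{2} = \left(34 + \frac{8 - \frac{1}{7}}{-8 + 24}\right)^{2} = \left(34 + \frac{55}{7 \cdot 16}\right)^{2} = \left(34 + \frac{55}{7} \cdot \frac{1}{16}\right)^{2} = \left(34 + \frac{55}{112}\right)^{2} = \left(\frac{3863}{112}\right)^{2} = \frac{14922769}{12544}$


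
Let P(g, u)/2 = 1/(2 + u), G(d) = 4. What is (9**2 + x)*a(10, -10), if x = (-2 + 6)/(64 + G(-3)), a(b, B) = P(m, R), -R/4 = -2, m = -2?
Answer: 1378/85 ≈ 16.212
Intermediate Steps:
R = 8 (R = -4*(-2) = 8)
P(g, u) = 2/(2 + u)
a(b, B) = 1/5 (a(b, B) = 2/(2 + 8) = 2/10 = 2*(1/10) = 1/5)
x = 1/17 (x = (-2 + 6)/(64 + 4) = 4/68 = 4*(1/68) = 1/17 ≈ 0.058824)
(9**2 + x)*a(10, -10) = (9**2 + 1/17)*(1/5) = (81 + 1/17)*(1/5) = (1378/17)*(1/5) = 1378/85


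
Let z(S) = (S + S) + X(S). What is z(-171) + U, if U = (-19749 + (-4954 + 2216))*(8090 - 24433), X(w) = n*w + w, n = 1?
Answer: 367504357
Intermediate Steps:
X(w) = 2*w (X(w) = 1*w + w = w + w = 2*w)
z(S) = 4*S (z(S) = (S + S) + 2*S = 2*S + 2*S = 4*S)
U = 367505041 (U = (-19749 - 2738)*(-16343) = -22487*(-16343) = 367505041)
z(-171) + U = 4*(-171) + 367505041 = -684 + 367505041 = 367504357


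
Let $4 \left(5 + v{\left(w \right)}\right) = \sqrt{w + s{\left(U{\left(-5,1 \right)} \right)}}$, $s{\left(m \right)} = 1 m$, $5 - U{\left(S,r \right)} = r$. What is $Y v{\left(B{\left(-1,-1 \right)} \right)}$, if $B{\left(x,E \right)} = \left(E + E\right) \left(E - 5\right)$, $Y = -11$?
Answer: $44$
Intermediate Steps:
$U{\left(S,r \right)} = 5 - r$
$s{\left(m \right)} = m$
$B{\left(x,E \right)} = 2 E \left(-5 + E\right)$
$v{\left(w \right)} = -5 + \frac{\sqrt{4 + w}}{4}$ ($v{\left(w \right)} = -5 + \frac{\sqrt{w + \left(5 - 1\right)}}{4} = -5 + \frac{\sqrt{w + 4}}{4} = -5 + \frac{\sqrt{4 + w}}{4}$)
$Y v{\left(B{\left(-1,-1 \right)} \right)} = - 11 \left(-5 + \frac{\sqrt{4 + 2 \left(-1\right) \left(-5 - 1\right)}}{4}\right) = - 11 \left(-5 + \frac{\sqrt{4 + 2 \left(-1\right) \left(-6\right)}}{4}\right) = - 11 \left(-5 + \frac{\sqrt{4 + 12}}{4}\right) = - 11 \left(-5 + \frac{\sqrt{16}}{4}\right) = - 11 \left(-5 + \frac{1}{4} \cdot 4\right) = - 11 \left(-5 + 1\right) = \left(-11\right) \left(-4\right) = 44$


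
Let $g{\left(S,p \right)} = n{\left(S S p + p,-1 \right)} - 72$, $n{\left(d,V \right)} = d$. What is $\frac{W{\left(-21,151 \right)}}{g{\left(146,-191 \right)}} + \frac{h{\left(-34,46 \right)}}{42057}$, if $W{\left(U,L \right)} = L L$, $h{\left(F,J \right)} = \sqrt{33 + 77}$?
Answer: $- \frac{22801}{4071619} + \frac{\sqrt{110}}{42057} \approx -0.0053506$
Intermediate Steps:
$h{\left(F,J \right)} = \sqrt{110}$
$g{\left(S,p \right)} = -72 + p + p S^{2}$ ($g{\left(S,p \right)} = \left(S S p + p\right) - 72 = \left(S^{2} p + p\right) - 72 = \left(p S^{2} + p\right) - 72 = \left(p + p S^{2}\right) - 72 = -72 + p + p S^{2}$)
$W{\left(U,L \right)} = L^{2}$
$\frac{W{\left(-21,151 \right)}}{g{\left(146,-191 \right)}} + \frac{h{\left(-34,46 \right)}}{42057} = \frac{151^{2}}{-72 - 191 \left(1 + 146^{2}\right)} + \frac{\sqrt{110}}{42057} = \frac{22801}{-72 - 191 \left(1 + 21316\right)} + \sqrt{110} \cdot \frac{1}{42057} = \frac{22801}{-72 - 4071547} + \frac{\sqrt{110}}{42057} = \frac{22801}{-4071619} + \frac{\sqrt{110}}{42057} = 22801 \left(- \frac{1}{4071619}\right) + \frac{\sqrt{110}}{42057} = - \frac{22801}{4071619} + \frac{\sqrt{110}}{42057}$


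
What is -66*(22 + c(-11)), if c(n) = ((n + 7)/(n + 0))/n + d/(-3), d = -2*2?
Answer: -16916/11 ≈ -1537.8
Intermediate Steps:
d = -4
c(n) = 4/3 + (7 + n)/n² (c(n) = ((n + 7)/(n + 0))/n - 4/(-3) = ((7 + n)/n)/n - 4*(-⅓) = ((7 + n)/n)/n + 4/3 = (7 + n)/n² + 4/3 = 4/3 + (7 + n)/n²)
-66*(22 + c(-11)) = -66*(22 + (4/3 + 1/(-11) + 7/(-11)²)) = -66*(22 + (4/3 - 1/11 + 7*(1/121))) = -66*(22 + (4/3 - 1/11 + 7/121)) = -66*(22 + 472/363) = -66*8458/363 = -16916/11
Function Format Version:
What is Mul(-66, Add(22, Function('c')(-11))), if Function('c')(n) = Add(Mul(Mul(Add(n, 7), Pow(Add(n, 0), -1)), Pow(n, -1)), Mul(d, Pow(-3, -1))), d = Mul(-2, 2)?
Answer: Rational(-16916, 11) ≈ -1537.8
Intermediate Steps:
d = -4
Function('c')(n) = Add(Rational(4, 3), Mul(Pow(n, -2), Add(7, n))) (Function('c')(n) = Add(Mul(Mul(Add(n, 7), Pow(Add(n, 0), -1)), Pow(n, -1)), Mul(-4, Pow(-3, -1))) = Add(Mul(Mul(Add(7, n), Pow(n, -1)), Pow(n, -1)), Mul(-4, Rational(-1, 3))) = Add(Mul(Mul(Pow(n, -1), Add(7, n)), Pow(n, -1)), Rational(4, 3)) = Add(Mul(Pow(n, -2), Add(7, n)), Rational(4, 3)) = Add(Rational(4, 3), Mul(Pow(n, -2), Add(7, n))))
Mul(-66, Add(22, Function('c')(-11))) = Mul(-66, Add(22, Add(Rational(4, 3), Pow(-11, -1), Mul(7, Pow(-11, -2))))) = Mul(-66, Add(22, Add(Rational(4, 3), Rational(-1, 11), Mul(7, Rational(1, 121))))) = Mul(-66, Add(22, Add(Rational(4, 3), Rational(-1, 11), Rational(7, 121)))) = Mul(-66, Add(22, Rational(472, 363))) = Mul(-66, Rational(8458, 363)) = Rational(-16916, 11)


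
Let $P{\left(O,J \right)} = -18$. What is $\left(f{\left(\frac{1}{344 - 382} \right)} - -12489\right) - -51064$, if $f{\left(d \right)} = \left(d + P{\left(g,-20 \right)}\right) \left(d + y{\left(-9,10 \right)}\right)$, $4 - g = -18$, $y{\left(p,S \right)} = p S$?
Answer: $\frac{94113917}{1444} \approx 65176.0$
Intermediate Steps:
$y{\left(p,S \right)} = S p$
$g = 22$ ($g = 4 - -18 = 4 + 18 = 22$)
$f{\left(d \right)} = \left(-90 + d\right) \left(-18 + d\right)$ ($f{\left(d \right)} = \left(d - 18\right) \left(d + 10 \left(-9\right)\right) = \left(-18 + d\right) \left(d - 90\right) = \left(-18 + d\right) \left(-90 + d\right) = \left(-90 + d\right) \left(-18 + d\right)$)
$\left(f{\left(\frac{1}{344 - 382} \right)} - -12489\right) - -51064 = \left(\left(1620 + \left(\frac{1}{344 - 382}\right)^{2} - \frac{108}{344 - 382}\right) - -12489\right) - -51064 = \left(\left(1620 + \left(\frac{1}{-38}\right)^{2} - \frac{108}{-38}\right) + 12489\right) + 51064 = \left(\left(1620 + \left(- \frac{1}{38}\right)^{2} - - \frac{54}{19}\right) + 12489\right) + 51064 = \left(\left(1620 + \frac{1}{1444} + \frac{54}{19}\right) + 12489\right) + 51064 = \left(\frac{2343385}{1444} + 12489\right) + 51064 = \frac{20377501}{1444} + 51064 = \frac{94113917}{1444}$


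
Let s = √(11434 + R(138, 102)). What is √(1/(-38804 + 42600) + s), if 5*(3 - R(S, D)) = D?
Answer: √(23725 + 18012020*√285415)/9490 ≈ 10.337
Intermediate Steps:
R(S, D) = 3 - D/5
s = √285415/5 (s = √(11434 + (3 - ⅕*102)) = √(11434 + (3 - 102/5)) = √(11434 - 87/5) = √(57083/5) = √285415/5 ≈ 106.85)
√(1/(-38804 + 42600) + s) = √(1/(-38804 + 42600) + √285415/5) = √(1/3796 + √285415/5)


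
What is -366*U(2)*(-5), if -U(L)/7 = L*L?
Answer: -51240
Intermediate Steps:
U(L) = -7*L² (U(L) = -7*L*L = -7*L²)
-366*U(2)*(-5) = -366*(-7*2²)*(-5) = -366*(-7*4)*(-5) = -(-10248)*(-5) = -366*140 = -51240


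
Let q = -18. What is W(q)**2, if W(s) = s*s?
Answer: 104976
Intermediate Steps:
W(s) = s**2
W(q)**2 = ((-18)**2)**2 = 324**2 = 104976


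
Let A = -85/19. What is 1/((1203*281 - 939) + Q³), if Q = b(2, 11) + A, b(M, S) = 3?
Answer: 6859/2312174384 ≈ 2.9665e-6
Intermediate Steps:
A = -85/19 (A = -85*1/19 = -85/19 ≈ -4.4737)
Q = -28/19 (Q = 3 - 85/19 = -28/19 ≈ -1.4737)
1/((1203*281 - 939) + Q³) = 1/((1203*281 - 939) + (-28/19)³) = 1/((338043 - 939) - 21952/6859) = 1/(337104 - 21952/6859) = 1/(2312174384/6859) = 6859/2312174384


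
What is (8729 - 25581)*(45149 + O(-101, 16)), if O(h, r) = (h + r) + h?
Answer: -757716476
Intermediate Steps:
O(h, r) = r + 2*h
(8729 - 25581)*(45149 + O(-101, 16)) = (8729 - 25581)*(45149 + (16 + 2*(-101))) = -16852*(45149 + (16 - 202)) = -16852*(45149 - 186) = -16852*44963 = -757716476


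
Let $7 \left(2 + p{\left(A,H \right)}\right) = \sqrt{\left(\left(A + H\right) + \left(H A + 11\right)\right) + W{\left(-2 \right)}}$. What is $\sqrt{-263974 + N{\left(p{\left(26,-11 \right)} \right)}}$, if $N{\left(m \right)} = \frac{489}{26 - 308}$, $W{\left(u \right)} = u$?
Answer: $\frac{i \sqrt{2332489586}}{94} \approx 513.79 i$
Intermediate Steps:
$p{\left(A,H \right)} = -2 + \frac{\sqrt{9 + A + H + A H}}{7}$ ($p{\left(A,H \right)} = -2 + \frac{\sqrt{\left(\left(A + H\right) + \left(H A + 11\right)\right) - 2}}{7} = -2 + \frac{\sqrt{\left(\left(A + H\right) + \left(A H + 11\right)\right) - 2}}{7} = -2 + \frac{\sqrt{\left(\left(A + H\right) + \left(11 + A H\right)\right) - 2}}{7} = -2 + \frac{\sqrt{\left(11 + A + H + A H\right) - 2}}{7} = -2 + \frac{\sqrt{9 + A + H + A H}}{7}$)
$N{\left(m \right)} = - \frac{163}{94}$ ($N{\left(m \right)} = \frac{489}{-282} = 489 \left(- \frac{1}{282}\right) = - \frac{163}{94}$)
$\sqrt{-263974 + N{\left(p{\left(26,-11 \right)} \right)}} = \sqrt{-263974 - \frac{163}{94}} = \sqrt{- \frac{24813719}{94}} = \frac{i \sqrt{2332489586}}{94}$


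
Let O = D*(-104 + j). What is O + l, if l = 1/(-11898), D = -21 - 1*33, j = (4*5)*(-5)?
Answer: 131068367/11898 ≈ 11016.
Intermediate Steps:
j = -100 (j = 20*(-5) = -100)
D = -54 (D = -21 - 33 = -54)
l = -1/11898 ≈ -8.4048e-5
O = 11016 (O = -54*(-104 - 100) = -54*(-204) = 11016)
O + l = 11016 - 1/11898 = 131068367/11898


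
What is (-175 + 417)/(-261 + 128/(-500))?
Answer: -30250/32657 ≈ -0.92629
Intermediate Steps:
(-175 + 417)/(-261 + 128/(-500)) = 242/(-261 + 128*(-1/500)) = 242/(-261 - 32/125) = 242/(-32657/125) = 242*(-125/32657) = -30250/32657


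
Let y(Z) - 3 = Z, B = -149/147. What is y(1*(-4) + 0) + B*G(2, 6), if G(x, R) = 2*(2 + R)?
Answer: -2531/147 ≈ -17.218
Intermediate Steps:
B = -149/147 (B = -149*1/147 = -149/147 ≈ -1.0136)
y(Z) = 3 + Z
G(x, R) = 4 + 2*R
y(1*(-4) + 0) + B*G(2, 6) = (3 + (1*(-4) + 0)) - 149*(4 + 2*6)/147 = (3 + (-4 + 0)) - 149*(4 + 12)/147 = (3 - 4) - 149/147*16 = -1 - 2384/147 = -2531/147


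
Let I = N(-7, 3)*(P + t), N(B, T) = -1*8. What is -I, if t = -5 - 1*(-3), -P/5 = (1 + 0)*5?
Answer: -216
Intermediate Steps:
N(B, T) = -8
P = -25 (P = -5*(1 + 0)*5 = -5*5 = -25)
t = -2 (t = -5 + 3 = -2)
I = 216 (I = -8*(-25 - 2) = -8*(-27) = 216)
-I = -1*216 = -216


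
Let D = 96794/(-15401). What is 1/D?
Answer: -15401/96794 ≈ -0.15911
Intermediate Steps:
D = -96794/15401 (D = 96794*(-1/15401) = -96794/15401 ≈ -6.2849)
1/D = 1/(-96794/15401) = -15401/96794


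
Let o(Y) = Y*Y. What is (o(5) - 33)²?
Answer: 64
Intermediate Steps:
o(Y) = Y²
(o(5) - 33)² = (5² - 33)² = (25 - 33)² = (-8)² = 64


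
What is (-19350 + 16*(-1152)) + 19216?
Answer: -18566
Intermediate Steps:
(-19350 + 16*(-1152)) + 19216 = (-19350 - 18432) + 19216 = -37782 + 19216 = -18566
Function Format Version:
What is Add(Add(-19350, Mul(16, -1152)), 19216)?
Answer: -18566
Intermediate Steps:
Add(Add(-19350, Mul(16, -1152)), 19216) = Add(Add(-19350, -18432), 19216) = Add(-37782, 19216) = -18566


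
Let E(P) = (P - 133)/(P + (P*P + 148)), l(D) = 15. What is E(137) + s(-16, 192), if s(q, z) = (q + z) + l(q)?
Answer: 1819659/9527 ≈ 191.00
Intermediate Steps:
s(q, z) = 15 + q + z (s(q, z) = (q + z) + 15 = 15 + q + z)
E(P) = (-133 + P)/(148 + P + P²) (E(P) = (-133 + P)/(P + (P² + 148)) = (-133 + P)/(P + (148 + P²)) = (-133 + P)/(148 + P + P²))
E(137) + s(-16, 192) = (-133 + 137)/(148 + 137 + 137²) + (15 - 16 + 192) = 4/(148 + 137 + 18769) + 191 = 4/19054 + 191 = (1/19054)*4 + 191 = 2/9527 + 191 = 1819659/9527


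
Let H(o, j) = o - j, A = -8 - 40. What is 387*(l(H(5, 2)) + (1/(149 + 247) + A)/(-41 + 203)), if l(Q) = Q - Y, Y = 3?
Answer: -817301/7128 ≈ -114.66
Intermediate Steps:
A = -48
l(Q) = -3 + Q (l(Q) = Q - 1*3 = Q - 3 = -3 + Q)
387*(l(H(5, 2)) + (1/(149 + 247) + A)/(-41 + 203)) = 387*((-3 + (5 - 1*2)) + (1/(149 + 247) - 48)/(-41 + 203)) = 387*((-3 + (5 - 2)) + (1/396 - 48)/162) = 387*((-3 + 3) + (1/396 - 48)*(1/162)) = 387*(0 - 19007/396*1/162) = 387*(0 - 19007/64152) = 387*(-19007/64152) = -817301/7128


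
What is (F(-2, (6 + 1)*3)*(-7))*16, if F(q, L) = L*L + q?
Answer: -49168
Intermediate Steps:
F(q, L) = q + L² (F(q, L) = L² + q = q + L²)
(F(-2, (6 + 1)*3)*(-7))*16 = ((-2 + ((6 + 1)*3)²)*(-7))*16 = ((-2 + (7*3)²)*(-7))*16 = ((-2 + 21²)*(-7))*16 = ((-2 + 441)*(-7))*16 = (439*(-7))*16 = -3073*16 = -49168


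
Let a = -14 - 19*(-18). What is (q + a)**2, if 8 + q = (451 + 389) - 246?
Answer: 835396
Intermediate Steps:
q = 586 (q = -8 + ((451 + 389) - 246) = -8 + (840 - 246) = -8 + 594 = 586)
a = 328 (a = -14 + 342 = 328)
(q + a)**2 = (586 + 328)**2 = 914**2 = 835396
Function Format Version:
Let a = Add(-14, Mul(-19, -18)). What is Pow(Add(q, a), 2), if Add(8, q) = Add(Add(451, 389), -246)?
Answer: 835396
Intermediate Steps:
q = 586 (q = Add(-8, Add(Add(451, 389), -246)) = Add(-8, Add(840, -246)) = Add(-8, 594) = 586)
a = 328 (a = Add(-14, 342) = 328)
Pow(Add(q, a), 2) = Pow(Add(586, 328), 2) = Pow(914, 2) = 835396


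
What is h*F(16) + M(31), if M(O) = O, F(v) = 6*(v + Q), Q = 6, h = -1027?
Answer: -135533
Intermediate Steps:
F(v) = 36 + 6*v (F(v) = 6*(v + 6) = 6*(6 + v) = 36 + 6*v)
h*F(16) + M(31) = -1027*(36 + 6*16) + 31 = -1027*(36 + 96) + 31 = -1027*132 + 31 = -135564 + 31 = -135533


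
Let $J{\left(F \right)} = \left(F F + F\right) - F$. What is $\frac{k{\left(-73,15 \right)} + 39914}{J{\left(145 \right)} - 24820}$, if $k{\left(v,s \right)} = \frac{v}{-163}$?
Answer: $- \frac{433737}{41239} \approx -10.518$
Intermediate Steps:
$k{\left(v,s \right)} = - \frac{v}{163}$ ($k{\left(v,s \right)} = v \left(- \frac{1}{163}\right) = - \frac{v}{163}$)
$J{\left(F \right)} = F^{2}$ ($J{\left(F \right)} = \left(F^{2} + F\right) - F = \left(F + F^{2}\right) - F = F^{2}$)
$\frac{k{\left(-73,15 \right)} + 39914}{J{\left(145 \right)} - 24820} = \frac{\left(- \frac{1}{163}\right) \left(-73\right) + 39914}{145^{2} - 24820} = \frac{\frac{73}{163} + 39914}{21025 - 24820} = \frac{6506055}{163 \left(-3795\right)} = \frac{6506055}{163} \left(- \frac{1}{3795}\right) = - \frac{433737}{41239}$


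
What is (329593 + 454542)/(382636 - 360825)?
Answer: 784135/21811 ≈ 35.951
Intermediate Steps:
(329593 + 454542)/(382636 - 360825) = 784135/21811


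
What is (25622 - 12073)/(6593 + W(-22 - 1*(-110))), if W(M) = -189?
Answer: 13549/6404 ≈ 2.1157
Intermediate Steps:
(25622 - 12073)/(6593 + W(-22 - 1*(-110))) = (25622 - 12073)/(6593 - 189) = 13549/6404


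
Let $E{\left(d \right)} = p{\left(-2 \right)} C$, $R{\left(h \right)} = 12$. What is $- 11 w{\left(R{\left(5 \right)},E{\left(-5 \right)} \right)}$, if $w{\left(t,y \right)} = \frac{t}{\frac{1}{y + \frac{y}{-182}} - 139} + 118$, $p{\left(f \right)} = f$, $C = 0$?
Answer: $-1298$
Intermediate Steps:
$E{\left(d \right)} = 0$ ($E{\left(d \right)} = \left(-2\right) 0 = 0$)
$w{\left(t,y \right)} = 118 + \frac{t}{-139 + \frac{182}{181 y}}$ ($w{\left(t,y \right)} = \frac{t}{\frac{1}{y + y \left(- \frac{1}{182}\right)} - 139} + 118 = \frac{t}{\frac{1}{y - \frac{y}{182}} - 139} + 118 = \frac{t}{\frac{1}{\frac{181}{182} y} - 139} + 118 = \frac{t}{\frac{182}{181 y} - 139} + 118 = \frac{t}{-139 + \frac{182}{181 y}} + 118 = 118 + \frac{t}{-139 + \frac{182}{181 y}}$)
$- 11 w{\left(R{\left(5 \right)},E{\left(-5 \right)} \right)} = - 11 \frac{-21476 + 2968762 \cdot 0 - 2172 \cdot 0}{-182 + 25159 \cdot 0} = - 11 \frac{-21476 + 0 + 0}{-182 + 0} = - 11 \frac{1}{-182} \left(-21476\right) = - 11 \left(\left(- \frac{1}{182}\right) \left(-21476\right)\right) = \left(-11\right) 118 = -1298$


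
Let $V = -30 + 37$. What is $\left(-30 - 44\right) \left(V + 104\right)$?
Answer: $-8214$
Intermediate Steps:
$V = 7$
$\left(-30 - 44\right) \left(V + 104\right) = \left(-30 - 44\right) \left(7 + 104\right) = \left(-30 - 44\right) 111 = \left(-74\right) 111 = -8214$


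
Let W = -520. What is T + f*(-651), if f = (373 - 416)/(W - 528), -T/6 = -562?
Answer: 3505863/1048 ≈ 3345.3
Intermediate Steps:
T = 3372 (T = -6*(-562) = 3372)
f = 43/1048 (f = (373 - 416)/(-520 - 528) = -43/(-1048) = -43*(-1/1048) = 43/1048 ≈ 0.041031)
T + f*(-651) = 3372 + (43/1048)*(-651) = 3372 - 27993/1048 = 3505863/1048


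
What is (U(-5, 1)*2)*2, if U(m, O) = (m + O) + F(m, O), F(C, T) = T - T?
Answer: -16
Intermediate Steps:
F(C, T) = 0
U(m, O) = O + m (U(m, O) = (m + O) + 0 = (O + m) + 0 = O + m)
(U(-5, 1)*2)*2 = ((1 - 5)*2)*2 = -4*2*2 = -8*2 = -16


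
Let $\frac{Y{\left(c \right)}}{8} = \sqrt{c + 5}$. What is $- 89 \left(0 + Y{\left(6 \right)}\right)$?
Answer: $- 712 \sqrt{11} \approx -2361.4$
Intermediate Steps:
$Y{\left(c \right)} = 8 \sqrt{5 + c}$ ($Y{\left(c \right)} = 8 \sqrt{c + 5} = 8 \sqrt{5 + c}$)
$- 89 \left(0 + Y{\left(6 \right)}\right) = - 89 \left(0 + 8 \sqrt{5 + 6}\right) = - 89 \left(0 + 8 \sqrt{11}\right) = - 89 \cdot 8 \sqrt{11} = - 712 \sqrt{11}$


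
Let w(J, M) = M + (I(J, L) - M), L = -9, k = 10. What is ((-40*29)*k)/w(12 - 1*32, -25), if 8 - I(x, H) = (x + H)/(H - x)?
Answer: -127600/117 ≈ -1090.6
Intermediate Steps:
I(x, H) = 8 - (H + x)/(H - x) (I(x, H) = 8 - (x + H)/(H - x) = 8 - (H + x)/(H - x))
w(J, M) = (-63 - 9*J)/(-9 - J) (w(J, M) = M + ((-9*J + 7*(-9))/(-9 - J) - M) = M + ((-9*J - 63)/(-9 - J) - M) = M + ((-63 - 9*J)/(-9 - J) - M) = M + (-M + (-63 - 9*J)/(-9 - J)) = (-63 - 9*J)/(-9 - J))
((-40*29)*k)/w(12 - 1*32, -25) = (-40*29*10)/((9*(7 + (12 - 1*32))/(9 + (12 - 1*32)))) = (-1160*10)/((9*(7 + (12 - 32))/(9 + (12 - 32)))) = -11600*(9 - 20)/(9*(7 - 20)) = -11600/(9*(-13)/(-11)) = -11600/(9*(-1/11)*(-13)) = -11600/117/11 = -11600*11/117 = -127600/117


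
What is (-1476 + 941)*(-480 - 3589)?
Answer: 2176915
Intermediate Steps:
(-1476 + 941)*(-480 - 3589) = -535*(-4069) = 2176915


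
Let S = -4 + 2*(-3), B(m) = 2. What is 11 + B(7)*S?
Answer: -9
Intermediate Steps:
S = -10 (S = -4 - 6 = -10)
11 + B(7)*S = 11 + 2*(-10) = 11 - 20 = -9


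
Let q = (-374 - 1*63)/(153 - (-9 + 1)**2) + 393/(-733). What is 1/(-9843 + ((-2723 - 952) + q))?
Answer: -65237/882229064 ≈ -7.3946e-5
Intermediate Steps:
q = -355298/65237 (q = (-374 - 63)/(153 - 1*(-8)**2) + 393*(-1/733) = -437/(153 - 1*64) - 393/733 = -437/(153 - 64) - 393/733 = -437/89 - 393/733 = -355298/65237 ≈ -5.4463)
1/(-9843 + ((-2723 - 952) + q)) = 1/(-9843 + ((-2723 - 952) - 355298/65237)) = 1/(-9843 + (-3675 - 355298/65237)) = 1/(-9843 - 240101273/65237) = 1/(-882229064/65237) = -65237/882229064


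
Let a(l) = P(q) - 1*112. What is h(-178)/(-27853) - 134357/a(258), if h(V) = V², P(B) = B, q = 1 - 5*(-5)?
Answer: 3739520697/2395358 ≈ 1561.2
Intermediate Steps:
q = 26 (q = 1 + 25 = 26)
a(l) = -86 (a(l) = 26 - 1*112 = 26 - 112 = -86)
h(-178)/(-27853) - 134357/a(258) = (-178)²/(-27853) - 134357/(-86) = 31684*(-1/27853) - 134357*(-1/86) = -31684/27853 + 134357/86 = 3739520697/2395358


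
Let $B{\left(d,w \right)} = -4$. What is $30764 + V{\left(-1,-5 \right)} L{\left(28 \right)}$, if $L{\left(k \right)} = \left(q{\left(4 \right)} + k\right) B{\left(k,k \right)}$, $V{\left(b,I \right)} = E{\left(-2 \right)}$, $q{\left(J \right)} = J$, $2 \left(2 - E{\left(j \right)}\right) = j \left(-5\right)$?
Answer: $31148$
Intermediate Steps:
$E{\left(j \right)} = 2 + \frac{5 j}{2}$ ($E{\left(j \right)} = 2 - \frac{j \left(-5\right)}{2} = 2 - \frac{\left(-5\right) j}{2} = 2 + \frac{5 j}{2}$)
$V{\left(b,I \right)} = -3$ ($V{\left(b,I \right)} = 2 + \frac{5}{2} \left(-2\right) = 2 - 5 = -3$)
$L{\left(k \right)} = -16 - 4 k$ ($L{\left(k \right)} = \left(4 + k\right) \left(-4\right) = -16 - 4 k$)
$30764 + V{\left(-1,-5 \right)} L{\left(28 \right)} = 30764 - 3 \left(-16 - 112\right) = 30764 - -384 = 30764 + 384 = 31148$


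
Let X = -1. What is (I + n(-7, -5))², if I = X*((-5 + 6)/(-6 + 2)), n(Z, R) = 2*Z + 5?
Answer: 1225/16 ≈ 76.563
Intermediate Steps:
n(Z, R) = 5 + 2*Z
I = ¼ (I = -(-5 + 6)/(-6 + 2) = -1/(-4) = -(-1)/4 = -1*(-¼) = ¼ ≈ 0.25000)
(I + n(-7, -5))² = (¼ + (5 + 2*(-7)))² = (¼ + (5 - 14))² = (¼ - 9)² = (-35/4)² = 1225/16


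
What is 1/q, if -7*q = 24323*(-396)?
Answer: 7/9631908 ≈ 7.2675e-7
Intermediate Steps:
q = 9631908/7 (q = -24323*(-396)/7 = -⅐*(-9631908) = 9631908/7 ≈ 1.3760e+6)
1/q = 1/(9631908/7) = 7/9631908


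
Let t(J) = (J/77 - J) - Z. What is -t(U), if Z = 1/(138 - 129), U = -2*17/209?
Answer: -377/7623 ≈ -0.049456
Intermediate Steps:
U = -34/209 (U = -34*1/209 = -34/209 ≈ -0.16268)
Z = 1/9 ≈ 0.11111
t(J) = -1/9 - 76*J/77 (t(J) = (J/77 - J) - 1*1/9 = (J*(1/77) - J) - 1/9 = (J/77 - J) - 1/9 = -76*J/77 - 1/9 = -1/9 - 76*J/77)
-t(U) = -(-1/9 - 76/77*(-34/209)) = -(-1/9 + 136/847) = -1*377/7623 = -377/7623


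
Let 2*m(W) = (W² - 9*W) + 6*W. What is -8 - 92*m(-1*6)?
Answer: -2492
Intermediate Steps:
m(W) = W²/2 - 3*W/2 (m(W) = ((W² - 9*W) + 6*W)/2 = (W² - 3*W)/2 = W²/2 - 3*W/2)
-8 - 92*m(-1*6) = -8 - 46*(-1*6)*(-3 - 1*6) = -8 - 46*(-6)*(-3 - 6) = -8 - 46*(-6)*(-9) = -8 - 92*27 = -8 - 2484 = -2492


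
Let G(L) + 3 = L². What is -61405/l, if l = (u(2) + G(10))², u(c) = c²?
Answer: -61405/10201 ≈ -6.0195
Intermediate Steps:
G(L) = -3 + L²
l = 10201 (l = (2² + (-3 + 10²))² = (4 + (-3 + 100))² = (4 + 97)² = 101² = 10201)
-61405/l = -61405/10201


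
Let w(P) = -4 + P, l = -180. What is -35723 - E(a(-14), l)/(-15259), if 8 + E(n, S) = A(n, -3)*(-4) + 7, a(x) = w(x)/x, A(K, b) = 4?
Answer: -545097274/15259 ≈ -35723.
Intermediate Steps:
a(x) = (-4 + x)/x
E(n, S) = -17 (E(n, S) = -8 + (4*(-4) + 7) = -8 + (-16 + 7) = -8 - 9 = -17)
-35723 - E(a(-14), l)/(-15259) = -35723 - (-17)/(-15259) = -35723 - (-17)*(-1)/15259 = -35723 - 1*17/15259 = -35723 - 17/15259 = -545097274/15259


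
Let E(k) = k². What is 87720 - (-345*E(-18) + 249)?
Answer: 199251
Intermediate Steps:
87720 - (-345*E(-18) + 249) = 87720 - (-345*(-18)² + 249) = 87720 - (-345*324 + 249) = 87720 - (-111780 + 249) = 87720 - 1*(-111531) = 87720 + 111531 = 199251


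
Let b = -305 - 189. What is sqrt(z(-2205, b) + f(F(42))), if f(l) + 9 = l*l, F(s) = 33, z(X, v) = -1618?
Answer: I*sqrt(538) ≈ 23.195*I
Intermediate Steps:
b = -494
f(l) = -9 + l**2 (f(l) = -9 + l*l = -9 + l**2)
sqrt(z(-2205, b) + f(F(42))) = sqrt(-1618 + (-9 + 33**2)) = sqrt(-1618 + (-9 + 1089)) = sqrt(-1618 + 1080) = sqrt(-538) = I*sqrt(538)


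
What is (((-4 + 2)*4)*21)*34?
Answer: -5712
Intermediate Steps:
(((-4 + 2)*4)*21)*34 = (-2*4*21)*34 = -8*21*34 = -168*34 = -5712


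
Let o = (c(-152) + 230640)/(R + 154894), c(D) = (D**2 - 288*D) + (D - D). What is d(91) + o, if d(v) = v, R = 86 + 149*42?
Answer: 7485089/80619 ≈ 92.845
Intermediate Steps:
R = 6344 (R = 86 + 6258 = 6344)
c(D) = D**2 - 288*D (c(D) = (D**2 - 288*D) + 0 = D**2 - 288*D)
o = 148760/80619 (o = (-152*(-288 - 152) + 230640)/(6344 + 154894) = (-152*(-440) + 230640)/161238 = (66880 + 230640)*(1/161238) = 297520*(1/161238) = 148760/80619 ≈ 1.8452)
d(91) + o = 91 + 148760/80619 = 7485089/80619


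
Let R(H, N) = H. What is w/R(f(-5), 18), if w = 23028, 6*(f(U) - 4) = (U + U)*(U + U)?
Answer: 34542/31 ≈ 1114.3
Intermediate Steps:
f(U) = 4 + 2*U²/3 (f(U) = 4 + ((U + U)*(U + U))/6 = 4 + ((2*U)*(2*U))/6 = 4 + (4*U²)/6 = 4 + 2*U²/3)
w/R(f(-5), 18) = 23028/(4 + (⅔)*(-5)²) = 23028/(4 + (⅔)*25) = 23028/(4 + 50/3) = 23028/(62/3) = 23028*(3/62) = 34542/31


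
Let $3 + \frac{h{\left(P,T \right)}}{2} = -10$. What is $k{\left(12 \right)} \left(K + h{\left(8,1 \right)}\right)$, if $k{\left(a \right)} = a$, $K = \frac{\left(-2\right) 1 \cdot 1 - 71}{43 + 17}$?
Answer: $- \frac{1633}{5} \approx -326.6$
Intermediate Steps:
$h{\left(P,T \right)} = -26$ ($h{\left(P,T \right)} = -6 + 2 \left(-10\right) = -6 - 20 = -26$)
$K = - \frac{73}{60}$ ($K = \frac{\left(-2\right) 1 - 71}{60} = \left(-2 - 71\right) \frac{1}{60} = \left(-73\right) \frac{1}{60} = - \frac{73}{60} \approx -1.2167$)
$k{\left(12 \right)} \left(K + h{\left(8,1 \right)}\right) = 12 \left(- \frac{73}{60} - 26\right) = 12 \left(- \frac{1633}{60}\right) = - \frac{1633}{5}$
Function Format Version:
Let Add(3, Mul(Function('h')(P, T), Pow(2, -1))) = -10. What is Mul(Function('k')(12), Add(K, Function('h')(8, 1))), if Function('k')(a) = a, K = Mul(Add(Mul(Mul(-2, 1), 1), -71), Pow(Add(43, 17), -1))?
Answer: Rational(-1633, 5) ≈ -326.60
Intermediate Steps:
Function('h')(P, T) = -26 (Function('h')(P, T) = Add(-6, Mul(2, -10)) = Add(-6, -20) = -26)
K = Rational(-73, 60) (K = Mul(Add(Mul(-2, 1), -71), Pow(60, -1)) = Mul(Add(-2, -71), Rational(1, 60)) = Mul(-73, Rational(1, 60)) = Rational(-73, 60) ≈ -1.2167)
Mul(Function('k')(12), Add(K, Function('h')(8, 1))) = Mul(12, Add(Rational(-73, 60), -26)) = Mul(12, Rational(-1633, 60)) = Rational(-1633, 5)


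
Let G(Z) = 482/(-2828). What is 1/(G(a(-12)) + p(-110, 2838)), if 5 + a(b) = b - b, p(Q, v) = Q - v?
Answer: -1414/4168713 ≈ -0.00033919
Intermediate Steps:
a(b) = -5 (a(b) = -5 + (b - b) = -5 + 0 = -5)
G(Z) = -241/1414 (G(Z) = 482*(-1/2828) = -241/1414)
1/(G(a(-12)) + p(-110, 2838)) = 1/(-241/1414 + (-110 - 1*2838)) = 1/(-241/1414 + (-110 - 2838)) = 1/(-241/1414 - 2948) = 1/(-4168713/1414) = -1414/4168713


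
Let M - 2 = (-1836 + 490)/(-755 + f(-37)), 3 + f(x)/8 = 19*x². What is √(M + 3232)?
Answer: 2*√34746852107910/207309 ≈ 56.868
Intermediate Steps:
f(x) = -24 + 152*x² (f(x) = -24 + 8*(19*x²) = -24 + 152*x²)
M = 413272/207309 (M = 2 + (-1836 + 490)/(-755 + (-24 + 152*(-37)²)) = 2 - 1346/(-755 + (-24 + 152*1369)) = 2 - 1346/(-755 + (-24 + 208088)) = 2 - 1346/(-755 + 208064) = 2 - 1346/207309 = 413272/207309 ≈ 1.9935)
√(M + 3232) = √(413272/207309 + 3232) = √(670435960/207309) = 2*√34746852107910/207309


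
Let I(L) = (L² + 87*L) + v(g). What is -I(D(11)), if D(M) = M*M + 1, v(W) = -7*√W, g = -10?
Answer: -25498 + 7*I*√10 ≈ -25498.0 + 22.136*I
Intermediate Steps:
D(M) = 1 + M² (D(M) = M² + 1 = 1 + M²)
I(L) = L² + 87*L - 7*I*√10 (I(L) = (L² + 87*L) - 7*I*√10 = L² + 87*L - 7*I*√10)
-I(D(11)) = -((1 + 11²)² + 87*(1 + 11²) - 7*I*√10) = -((1 + 121)² + 87*(1 + 121) - 7*I*√10) = -(122² + 87*122 - 7*I*√10) = -(14884 + 10614 - 7*I*√10) = -(25498 - 7*I*√10) = -25498 + 7*I*√10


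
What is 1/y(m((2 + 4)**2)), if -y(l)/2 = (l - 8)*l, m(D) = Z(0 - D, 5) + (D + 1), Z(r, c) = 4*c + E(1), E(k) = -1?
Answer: -1/5376 ≈ -0.00018601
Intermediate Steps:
Z(r, c) = -1 + 4*c (Z(r, c) = 4*c - 1 = -1 + 4*c)
m(D) = 20 + D (m(D) = (-1 + 4*5) + (D + 1) = (-1 + 20) + (1 + D) = 19 + (1 + D) = 20 + D)
y(l) = -2*l*(-8 + l) (y(l) = -2*(l - 8)*l = -2*(-8 + l)*l = -2*l*(-8 + l))
1/y(m((2 + 4)**2)) = 1/(2*(20 + (2 + 4)**2)*(8 - (20 + (2 + 4)**2))) = 1/(2*(20 + 6**2)*(8 - (20 + 6**2))) = 1/(2*(20 + 36)*(8 - (20 + 36))) = 1/(2*56*(8 - 1*56)) = 1/(2*56*(8 - 56)) = 1/(2*56*(-48)) = 1/(-5376) = -1/5376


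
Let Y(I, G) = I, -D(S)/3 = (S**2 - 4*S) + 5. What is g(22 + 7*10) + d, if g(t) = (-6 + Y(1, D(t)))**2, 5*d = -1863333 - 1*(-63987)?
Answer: -1799221/5 ≈ -3.5984e+5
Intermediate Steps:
D(S) = -15 - 3*S**2 + 12*S (D(S) = -3*((S**2 - 4*S) + 5) = -3*(5 + S**2 - 4*S) = -15 - 3*S**2 + 12*S)
d = -1799346/5 (d = (-1863333 - 1*(-63987))/5 = (-1863333 + 63987)/5 = (1/5)*(-1799346) = -1799346/5 ≈ -3.5987e+5)
g(t) = 25 (g(t) = (-6 + 1)**2 = (-5)**2 = 25)
g(22 + 7*10) + d = 25 - 1799346/5 = -1799221/5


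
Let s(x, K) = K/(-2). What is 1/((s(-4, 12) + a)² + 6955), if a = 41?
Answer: 1/8180 ≈ 0.00012225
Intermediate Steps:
s(x, K) = -K/2 (s(x, K) = K*(-½) = -K/2)
1/((s(-4, 12) + a)² + 6955) = 1/((-½*12 + 41)² + 6955) = 1/((-6 + 41)² + 6955) = 1/(35² + 6955) = 1/(1225 + 6955) = 1/8180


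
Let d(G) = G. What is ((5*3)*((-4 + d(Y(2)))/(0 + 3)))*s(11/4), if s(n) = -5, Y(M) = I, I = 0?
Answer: 100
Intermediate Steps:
Y(M) = 0
((5*3)*((-4 + d(Y(2)))/(0 + 3)))*s(11/4) = ((5*3)*((-4 + 0)/(0 + 3)))*(-5) = (15*(-4/3))*(-5) = -20*(-5) = 100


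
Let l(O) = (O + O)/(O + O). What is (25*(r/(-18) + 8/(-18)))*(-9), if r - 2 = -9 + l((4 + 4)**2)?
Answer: 25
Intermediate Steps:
l(O) = 1 (l(O) = (2*O)/((2*O)) = (2*O)*(1/(2*O)) = 1)
r = -6 (r = 2 + (-9 + 1) = 2 - 8 = -6)
(25*(r/(-18) + 8/(-18)))*(-9) = (25*(-6/(-18) + 8/(-18)))*(-9) = (25*(-6*(-1/18) + 8*(-1/18)))*(-9) = (25*(1/3 - 4/9))*(-9) = (25*(-1/9))*(-9) = -25/9*(-9) = 25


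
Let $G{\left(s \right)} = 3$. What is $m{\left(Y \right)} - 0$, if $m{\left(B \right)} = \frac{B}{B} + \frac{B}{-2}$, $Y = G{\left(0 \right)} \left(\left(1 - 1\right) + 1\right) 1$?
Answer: $- \frac{1}{2} \approx -0.5$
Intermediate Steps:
$Y = 3$ ($Y = 3 \left(\left(1 - 1\right) + 1\right) 1 = 3 \left(0 + 1\right) 1 = 3 \cdot 1 \cdot 1 = 3 \cdot 1 = 3$)
$m{\left(B \right)} = 1 - \frac{B}{2}$ ($m{\left(B \right)} = 1 + B \left(- \frac{1}{2}\right) = 1 - \frac{B}{2}$)
$m{\left(Y \right)} - 0 = \left(1 - \frac{3}{2}\right) - 0 = \left(1 - \frac{3}{2}\right) + 0 = - \frac{1}{2} + 0 = - \frac{1}{2}$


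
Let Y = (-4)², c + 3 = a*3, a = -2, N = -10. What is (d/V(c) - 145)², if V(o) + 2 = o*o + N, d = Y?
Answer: 99780121/4761 ≈ 20958.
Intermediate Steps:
c = -9 (c = -3 - 2*3 = -3 - 6 = -9)
Y = 16
d = 16
V(o) = -12 + o² (V(o) = -2 + (o*o - 10) = -2 + (o² - 10) = -2 + (-10 + o²) = -12 + o²)
(d/V(c) - 145)² = (16/(-12 + (-9)²) - 145)² = (16/(-12 + 81) - 145)² = (16/69 - 145)² = (-9989/69)² = 99780121/4761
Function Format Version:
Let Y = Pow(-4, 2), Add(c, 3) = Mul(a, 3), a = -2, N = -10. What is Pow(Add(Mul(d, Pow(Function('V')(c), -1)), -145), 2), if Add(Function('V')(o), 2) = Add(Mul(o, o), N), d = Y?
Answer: Rational(99780121, 4761) ≈ 20958.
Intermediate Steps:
c = -9 (c = Add(-3, Mul(-2, 3)) = Add(-3, -6) = -9)
Y = 16
d = 16
Function('V')(o) = Add(-12, Pow(o, 2)) (Function('V')(o) = Add(-2, Add(Mul(o, o), -10)) = Add(-2, Add(Pow(o, 2), -10)) = Add(-2, Add(-10, Pow(o, 2))) = Add(-12, Pow(o, 2)))
Pow(Add(Mul(d, Pow(Function('V')(c), -1)), -145), 2) = Pow(Add(Mul(16, Pow(Add(-12, Pow(-9, 2)), -1)), -145), 2) = Pow(Add(Mul(16, Pow(Add(-12, 81), -1)), -145), 2) = Pow(Add(Mul(16, Pow(69, -1)), -145), 2) = Pow(Add(Mul(16, Rational(1, 69)), -145), 2) = Pow(Add(Rational(16, 69), -145), 2) = Pow(Rational(-9989, 69), 2) = Rational(99780121, 4761)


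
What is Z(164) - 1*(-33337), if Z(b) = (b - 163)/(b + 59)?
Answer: 7434152/223 ≈ 33337.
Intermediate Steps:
Z(b) = (-163 + b)/(59 + b)
Z(164) - 1*(-33337) = (-163 + 164)/(59 + 164) - 1*(-33337) = 1/223 + 33337 = 7434152/223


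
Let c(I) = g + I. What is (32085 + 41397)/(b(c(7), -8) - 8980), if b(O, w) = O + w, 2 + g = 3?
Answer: -36741/4490 ≈ -8.1828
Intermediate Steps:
g = 1 (g = -2 + 3 = 1)
c(I) = 1 + I
(32085 + 41397)/(b(c(7), -8) - 8980) = (32085 + 41397)/(((1 + 7) - 8) - 8980) = 73482/((8 - 8) - 8980) = 73482/(0 - 8980) = 73482/(-8980) = 73482*(-1/8980) = -36741/4490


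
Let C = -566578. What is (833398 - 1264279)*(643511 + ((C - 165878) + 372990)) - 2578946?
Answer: -122392172591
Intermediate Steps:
(833398 - 1264279)*(643511 + ((C - 165878) + 372990)) - 2578946 = (833398 - 1264279)*(643511 + ((-566578 - 165878) + 372990)) - 2578946 = -430881*(643511 + (-732456 + 372990)) - 2578946 = -430881*(643511 - 359466) - 2578946 = -430881*284045 - 2578946 = -122389593645 - 2578946 = -122392172591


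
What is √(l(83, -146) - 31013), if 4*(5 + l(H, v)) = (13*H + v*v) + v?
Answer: I*√101823/2 ≈ 159.55*I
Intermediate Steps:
l(H, v) = -5 + v/4 + v²/4 + 13*H/4 (l(H, v) = -5 + ((13*H + v*v) + v)/4 = -5 + ((13*H + v²) + v)/4 = -5 + ((v² + 13*H) + v)/4 = -5 + (v + v² + 13*H)/4 = -5 + (v/4 + v²/4 + 13*H/4) = -5 + v/4 + v²/4 + 13*H/4)
√(l(83, -146) - 31013) = √((-5 + (¼)*(-146) + (¼)*(-146)² + (13/4)*83) - 31013) = √((-5 - 73/2 + (¼)*21316 + 1079/4) - 31013) = √((-5 - 73/2 + 5329 + 1079/4) - 31013) = √(22229/4 - 31013) = √(-101823/4) = I*√101823/2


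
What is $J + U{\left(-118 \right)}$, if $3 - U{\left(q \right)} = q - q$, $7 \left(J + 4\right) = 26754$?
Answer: $3821$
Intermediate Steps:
$J = 3818$ ($J = -4 + \frac{1}{7} \cdot 26754 = -4 + 3822 = 3818$)
$U{\left(q \right)} = 3$ ($U{\left(q \right)} = 3 - \left(q - q\right) = 3 - 0 = 3 + 0 = 3$)
$J + U{\left(-118 \right)} = 3818 + 3 = 3821$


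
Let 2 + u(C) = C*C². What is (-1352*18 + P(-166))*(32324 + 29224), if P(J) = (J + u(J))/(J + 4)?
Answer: 6483384256/27 ≈ 2.4013e+8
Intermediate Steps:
u(C) = -2 + C³ (u(C) = -2 + C*C² = -2 + C³)
P(J) = (-2 + J + J³)/(4 + J) (P(J) = (J + (-2 + J³))/(J + 4) = (-2 + J + J³)/(4 + J))
(-1352*18 + P(-166))*(32324 + 29224) = (-1352*18 + (-2 - 166 + (-166)³)/(4 - 166))*(32324 + 29224) = (-24336 + (-2 - 166 - 4574296)/(-162))*61548 = (-24336 - 1/162*(-4574464))*61548 = (-24336 + 2287232/81)*61548 = (316016/81)*61548 = 6483384256/27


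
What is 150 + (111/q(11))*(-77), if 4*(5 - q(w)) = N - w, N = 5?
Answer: -15144/13 ≈ -1164.9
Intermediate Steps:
q(w) = 15/4 + w/4 (q(w) = 5 - (5 - w)/4 = 5 + (-5/4 + w/4) = 15/4 + w/4)
150 + (111/q(11))*(-77) = 150 + (111/(15/4 + (1/4)*11))*(-77) = 150 + (111/(15/4 + 11/4))*(-77) = 150 + (111/(13/2))*(-77) = 150 + (111*(2/13))*(-77) = 150 + (222/13)*(-77) = 150 - 17094/13 = -15144/13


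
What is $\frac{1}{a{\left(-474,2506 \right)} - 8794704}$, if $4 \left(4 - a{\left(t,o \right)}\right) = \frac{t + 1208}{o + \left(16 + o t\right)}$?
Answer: $- \frac{2370644}{20849102786433} \approx -1.137 \cdot 10^{-7}$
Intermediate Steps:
$a{\left(t,o \right)} = 4 - \frac{1208 + t}{4 \left(16 + o + o t\right)}$ ($a{\left(t,o \right)} = 4 - \frac{\left(t + 1208\right) \frac{1}{o + \left(16 + o t\right)}}{4} = 4 - \frac{\left(1208 + t\right) \frac{1}{16 + o + o t}}{4} = 4 - \frac{\frac{1}{16 + o + o t} \left(1208 + t\right)}{4} = 4 - \frac{1208 + t}{4 \left(16 + o + o t\right)}$)
$\frac{1}{a{\left(-474,2506 \right)} - 8794704} = \frac{1}{\frac{-238 + 4 \cdot 2506 - - \frac{237}{2} + 4 \cdot 2506 \left(-474\right)}{16 + 2506 + 2506 \left(-474\right)} - 8794704} = \frac{1}{\frac{-238 + 10024 + \frac{237}{2} - 4751376}{16 + 2506 - 1187844} - 8794704} = \frac{1}{\frac{1}{-1185322} \left(- \frac{9482943}{2}\right) - 8794704} = \frac{1}{\left(- \frac{1}{1185322}\right) \left(- \frac{9482943}{2}\right) - 8794704} = \frac{1}{\frac{9482943}{2370644} - 8794704} = \frac{1}{- \frac{20849102786433}{2370644}} = - \frac{2370644}{20849102786433}$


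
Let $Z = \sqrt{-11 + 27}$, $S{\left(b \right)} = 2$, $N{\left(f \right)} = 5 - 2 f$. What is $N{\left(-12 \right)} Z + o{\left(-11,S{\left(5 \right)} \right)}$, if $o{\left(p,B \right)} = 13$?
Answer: $129$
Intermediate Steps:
$Z = 4$ ($Z = \sqrt{16} = 4$)
$N{\left(-12 \right)} Z + o{\left(-11,S{\left(5 \right)} \right)} = \left(5 - -24\right) 4 + 13 = \left(5 + 24\right) 4 + 13 = 29 \cdot 4 + 13 = 116 + 13 = 129$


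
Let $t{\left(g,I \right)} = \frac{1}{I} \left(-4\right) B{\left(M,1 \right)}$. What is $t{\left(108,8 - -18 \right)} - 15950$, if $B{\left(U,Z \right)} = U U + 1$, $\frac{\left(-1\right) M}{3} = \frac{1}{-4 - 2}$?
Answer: $- \frac{414705}{26} \approx -15950.0$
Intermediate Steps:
$M = \frac{1}{2}$ ($M = - \frac{3}{-4 - 2} = - \frac{3}{-6} = \left(-3\right) \left(- \frac{1}{6}\right) = \frac{1}{2} \approx 0.5$)
$B{\left(U,Z \right)} = 1 + U^{2}$ ($B{\left(U,Z \right)} = U^{2} + 1 = 1 + U^{2}$)
$t{\left(g,I \right)} = - \frac{5}{I}$ ($t{\left(g,I \right)} = \frac{1}{I} \left(-4\right) \left(1 + \left(\frac{1}{2}\right)^{2}\right) = - \frac{4}{I} \left(1 + \frac{1}{4}\right) = - \frac{4}{I} \frac{5}{4} = - \frac{5}{I}$)
$t{\left(108,8 - -18 \right)} - 15950 = - \frac{5}{8 - -18} - 15950 = - \frac{5}{8 + 18} - 15950 = - \frac{5}{26} - 15950 = - \frac{414705}{26}$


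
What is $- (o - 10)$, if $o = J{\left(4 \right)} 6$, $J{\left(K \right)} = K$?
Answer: $-14$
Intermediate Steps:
$o = 24$ ($o = 4 \cdot 6 = 24$)
$- (o - 10) = - (24 - 10) = \left(-1\right) 14 = -14$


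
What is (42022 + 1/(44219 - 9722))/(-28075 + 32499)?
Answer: 1449632935/152614728 ≈ 9.4986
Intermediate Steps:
(42022 + 1/(44219 - 9722))/(-28075 + 32499) = (42022 + 1/34497)/4424 = (42022 + 1/34497)*(1/4424) = (1449632935/34497)*(1/4424) = 1449632935/152614728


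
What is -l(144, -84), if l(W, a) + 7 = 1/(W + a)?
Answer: 419/60 ≈ 6.9833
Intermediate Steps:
l(W, a) = -7 + 1/(W + a)
-l(144, -84) = -(1 - 7*144 - 7*(-84))/(144 - 84) = -(1 - 1008 + 588)/60 = -(-419)/60 = -1*(-419/60) = 419/60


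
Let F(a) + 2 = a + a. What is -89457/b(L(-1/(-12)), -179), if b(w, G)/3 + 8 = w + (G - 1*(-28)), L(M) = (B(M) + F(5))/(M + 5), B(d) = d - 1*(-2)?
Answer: 1818959/9578 ≈ 189.91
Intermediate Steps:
B(d) = 2 + d (B(d) = d + 2 = 2 + d)
F(a) = -2 + 2*a (F(a) = -2 + (a + a) = -2 + 2*a)
L(M) = (10 + M)/(5 + M) (L(M) = ((2 + M) + (-2 + 2*5))/(M + 5) = ((2 + M) + (-2 + 10))/(5 + M) = ((2 + M) + 8)/(5 + M) = (10 + M)/(5 + M))
b(w, G) = 60 + 3*G + 3*w (b(w, G) = -24 + 3*(w + (G - 1*(-28))) = -24 + 3*(w + (G + 28)) = -24 + 3*(w + (28 + G)) = -24 + 3*(28 + G + w) = -24 + (84 + 3*G + 3*w) = 60 + 3*G + 3*w)
-89457/b(L(-1/(-12)), -179) = -89457/(60 + 3*(-179) + 3*((10 - 1/(-12))/(5 - 1/(-12)))) = -89457/(60 - 537 + 3*((10 - 1*(-1/12))/(5 - 1*(-1/12)))) = -89457/(60 - 537 + 3*((10 + 1/12)/(5 + 1/12))) = -89457/(60 - 537 + 3*((121/12)/(61/12))) = -89457/(60 - 537 + 3*((12/61)*(121/12))) = -89457/(60 - 537 + 3*(121/61)) = -89457/(60 - 537 + 363/61) = -89457/(-28734/61) = -89457*(-61/28734) = 1818959/9578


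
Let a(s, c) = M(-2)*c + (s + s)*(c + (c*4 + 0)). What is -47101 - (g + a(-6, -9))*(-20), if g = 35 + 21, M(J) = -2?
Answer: -34821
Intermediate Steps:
g = 56
a(s, c) = -2*c + 10*c*s (a(s, c) = -2*c + (s + s)*(c + (c*4 + 0)) = -2*c + (2*s)*(c + (4*c + 0)) = -2*c + (2*s)*(c + 4*c) = -2*c + (2*s)*(5*c) = -2*c + 10*c*s)
-47101 - (g + a(-6, -9))*(-20) = -47101 - (56 + 2*(-9)*(-1 + 5*(-6)))*(-20) = -47101 - (56 + 2*(-9)*(-1 - 30))*(-20) = -47101 - (56 + 2*(-9)*(-31))*(-20) = -47101 - (56 + 558)*(-20) = -47101 - 614*(-20) = -47101 - 1*(-12280) = -47101 + 12280 = -34821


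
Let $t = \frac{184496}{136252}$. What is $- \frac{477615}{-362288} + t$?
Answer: $\frac{32979171457}{12340616144} \approx 2.6724$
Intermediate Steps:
$t = \frac{46124}{34063}$ ($t = 184496 \cdot \frac{1}{136252} = \frac{46124}{34063} \approx 1.3541$)
$- \frac{477615}{-362288} + t = - \frac{477615}{-362288} + \frac{46124}{34063} = \left(-477615\right) \left(- \frac{1}{362288}\right) + \frac{46124}{34063} = \frac{477615}{362288} + \frac{46124}{34063} = \frac{32979171457}{12340616144}$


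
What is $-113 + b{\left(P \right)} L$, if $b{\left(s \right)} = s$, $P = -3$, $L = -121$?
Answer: $250$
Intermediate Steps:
$-113 + b{\left(P \right)} L = -113 - -363 = -113 + 363 = 250$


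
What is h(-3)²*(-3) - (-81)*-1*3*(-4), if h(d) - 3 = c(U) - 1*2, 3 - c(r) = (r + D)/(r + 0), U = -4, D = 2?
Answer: 3741/4 ≈ 935.25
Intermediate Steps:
c(r) = 3 - (2 + r)/r (c(r) = 3 - (r + 2)/(r + 0) = 3 - (2 + r)/r)
h(d) = 7/2 (h(d) = 3 + ((2 - 2/(-4)) - 1*2) = 3 + ((2 - 2*(-¼)) - 2) = 3 + ((2 + ½) - 2) = 3 + (5/2 - 2) = 3 + ½ = 7/2)
h(-3)²*(-3) - (-81)*-1*3*(-4) = (7/2)²*(-3) - (-81)*-1*3*(-4) = (49/4)*(-3) - (-81)*(-3*(-4)) = -147/4 - (-81)*12 = -147/4 - 1*(-972) = -147/4 + 972 = 3741/4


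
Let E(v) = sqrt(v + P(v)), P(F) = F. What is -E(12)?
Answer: -2*sqrt(6) ≈ -4.8990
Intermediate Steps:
E(v) = sqrt(2)*sqrt(v) (E(v) = sqrt(v + v) = sqrt(2*v) = sqrt(2)*sqrt(v))
-E(12) = -sqrt(2)*sqrt(12) = -sqrt(2)*2*sqrt(3) = -2*sqrt(6)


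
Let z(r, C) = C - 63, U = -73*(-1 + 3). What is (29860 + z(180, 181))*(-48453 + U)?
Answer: -1456900822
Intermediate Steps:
U = -146 (U = -73*2 = -146)
z(r, C) = -63 + C
(29860 + z(180, 181))*(-48453 + U) = (29860 + (-63 + 181))*(-48453 - 146) = (29860 + 118)*(-48599) = 29978*(-48599) = -1456900822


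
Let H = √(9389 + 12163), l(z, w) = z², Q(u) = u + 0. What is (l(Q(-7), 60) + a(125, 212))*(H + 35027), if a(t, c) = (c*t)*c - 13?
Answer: 196782946972 + 22472144*√1347 ≈ 1.9761e+11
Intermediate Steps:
a(t, c) = -13 + t*c² (a(t, c) = t*c² - 13 = -13 + t*c²)
Q(u) = u
H = 4*√1347 (H = √21552 = 4*√1347 ≈ 146.81)
(l(Q(-7), 60) + a(125, 212))*(H + 35027) = ((-7)² + (-13 + 125*212²))*(4*√1347 + 35027) = (49 + (-13 + 125*44944))*(35027 + 4*√1347) = (49 + (-13 + 5618000))*(35027 + 4*√1347) = (49 + 5617987)*(35027 + 4*√1347) = 5618036*(35027 + 4*√1347) = 196782946972 + 22472144*√1347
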